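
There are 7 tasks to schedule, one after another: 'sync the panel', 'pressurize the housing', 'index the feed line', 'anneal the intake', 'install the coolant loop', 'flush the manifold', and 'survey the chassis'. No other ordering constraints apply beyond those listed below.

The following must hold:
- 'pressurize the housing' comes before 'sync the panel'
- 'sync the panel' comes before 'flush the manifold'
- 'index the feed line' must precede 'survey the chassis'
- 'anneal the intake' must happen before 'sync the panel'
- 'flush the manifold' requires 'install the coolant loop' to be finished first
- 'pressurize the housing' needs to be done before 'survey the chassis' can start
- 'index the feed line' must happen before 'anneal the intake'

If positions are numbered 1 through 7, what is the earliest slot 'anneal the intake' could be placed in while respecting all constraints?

2

Working backwards through the constraints from 'anneal the intake', its only required predecessor is 'index the feed line'.
So at minimum 1 task comes before 'anneal the intake', putting 'anneal the intake' no earlier than position 2. That position is achievable by scheduling exactly that predecessor first.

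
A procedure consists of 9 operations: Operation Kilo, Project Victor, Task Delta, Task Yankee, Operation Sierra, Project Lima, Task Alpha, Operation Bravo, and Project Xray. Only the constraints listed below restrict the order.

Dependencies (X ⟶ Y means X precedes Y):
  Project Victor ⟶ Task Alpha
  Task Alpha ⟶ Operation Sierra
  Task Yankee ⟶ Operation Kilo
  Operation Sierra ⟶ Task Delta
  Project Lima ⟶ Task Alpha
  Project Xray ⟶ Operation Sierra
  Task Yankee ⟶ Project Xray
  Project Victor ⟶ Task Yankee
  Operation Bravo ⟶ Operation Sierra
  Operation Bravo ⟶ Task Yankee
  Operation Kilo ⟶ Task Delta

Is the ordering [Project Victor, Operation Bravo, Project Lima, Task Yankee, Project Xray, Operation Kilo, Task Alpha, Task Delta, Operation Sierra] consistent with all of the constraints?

No

Here Operation Sierra comes after Task Delta.
But one of the constraints requires Operation Sierra before Task Delta, so this ordering violates it.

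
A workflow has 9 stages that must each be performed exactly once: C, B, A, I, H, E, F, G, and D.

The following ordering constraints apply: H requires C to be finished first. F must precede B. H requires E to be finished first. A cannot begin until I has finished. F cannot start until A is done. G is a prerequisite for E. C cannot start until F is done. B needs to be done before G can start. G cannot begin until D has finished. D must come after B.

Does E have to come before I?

No

In fact the dependencies run the other way: I → A → F → B → G → E.
So E does not have to come before I — it cannot.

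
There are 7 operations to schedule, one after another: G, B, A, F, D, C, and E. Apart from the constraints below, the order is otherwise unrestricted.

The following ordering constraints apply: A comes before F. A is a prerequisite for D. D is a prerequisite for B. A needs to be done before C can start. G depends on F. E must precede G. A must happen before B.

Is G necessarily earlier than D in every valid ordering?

No chain of constraints connects G to D in either direction.
A valid ordering placing D before G exists, so the answer is no.

No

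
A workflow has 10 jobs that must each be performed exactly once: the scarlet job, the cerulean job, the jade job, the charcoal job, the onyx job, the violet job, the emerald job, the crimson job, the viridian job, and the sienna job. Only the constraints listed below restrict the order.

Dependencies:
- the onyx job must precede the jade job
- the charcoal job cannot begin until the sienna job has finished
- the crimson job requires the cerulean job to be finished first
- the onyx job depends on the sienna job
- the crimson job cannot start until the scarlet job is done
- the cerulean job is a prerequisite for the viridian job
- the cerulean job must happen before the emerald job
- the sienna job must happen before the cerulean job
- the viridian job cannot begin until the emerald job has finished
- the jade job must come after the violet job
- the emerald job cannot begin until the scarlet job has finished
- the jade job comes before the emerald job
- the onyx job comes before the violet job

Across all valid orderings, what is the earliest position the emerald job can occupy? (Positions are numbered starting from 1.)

7

Working backwards through the constraints from the emerald job, its full set of required predecessors is the scarlet job, the cerulean job, the jade job, the onyx job, the violet job, the sienna job — 6 of them.
With 6 mandatory predecessors, the earliest the emerald job can sit is position 6+1 = 7, and placing just those 6 first achieves it.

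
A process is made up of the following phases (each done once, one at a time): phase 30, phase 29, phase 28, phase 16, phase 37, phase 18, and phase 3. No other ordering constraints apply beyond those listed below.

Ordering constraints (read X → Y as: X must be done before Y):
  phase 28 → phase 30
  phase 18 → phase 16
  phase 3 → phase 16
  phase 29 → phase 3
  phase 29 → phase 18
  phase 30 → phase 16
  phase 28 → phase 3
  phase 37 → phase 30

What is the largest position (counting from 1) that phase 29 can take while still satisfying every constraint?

Following every chain forward from phase 29, the phases that must come later are phase 16, phase 18, phase 3 — 3 of them.
With 3 mandatory successors out of 7 phases total, the latest slot for phase 29 is 7−3 = 4, and it's reachable by doing all non-successors before phase 29.

4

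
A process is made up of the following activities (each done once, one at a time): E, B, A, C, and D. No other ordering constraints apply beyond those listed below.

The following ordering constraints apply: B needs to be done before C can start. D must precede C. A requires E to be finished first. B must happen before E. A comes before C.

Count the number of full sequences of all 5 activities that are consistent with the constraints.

The activities with no prerequisites are B, D; any of them can be placed first.
Systematically extending each partial ordering one activity at a time and counting, there are 4 complete orderings.

4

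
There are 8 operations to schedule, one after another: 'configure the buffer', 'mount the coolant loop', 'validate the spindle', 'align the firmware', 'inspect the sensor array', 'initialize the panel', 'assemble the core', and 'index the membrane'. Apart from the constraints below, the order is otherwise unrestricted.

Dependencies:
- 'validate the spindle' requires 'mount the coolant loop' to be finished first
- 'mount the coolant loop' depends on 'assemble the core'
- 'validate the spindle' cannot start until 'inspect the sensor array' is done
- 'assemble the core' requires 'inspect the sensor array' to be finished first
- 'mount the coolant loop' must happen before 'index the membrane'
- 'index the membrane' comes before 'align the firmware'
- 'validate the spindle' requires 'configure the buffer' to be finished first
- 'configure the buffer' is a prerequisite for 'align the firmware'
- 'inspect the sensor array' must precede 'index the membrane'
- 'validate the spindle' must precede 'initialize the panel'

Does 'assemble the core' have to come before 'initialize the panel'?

Yes

There is a constraint chain 'assemble the core' → 'mount the coolant loop' → 'validate the spindle' → 'initialize the panel'.
So 'assemble the core' must precede 'initialize the panel' in any valid ordering.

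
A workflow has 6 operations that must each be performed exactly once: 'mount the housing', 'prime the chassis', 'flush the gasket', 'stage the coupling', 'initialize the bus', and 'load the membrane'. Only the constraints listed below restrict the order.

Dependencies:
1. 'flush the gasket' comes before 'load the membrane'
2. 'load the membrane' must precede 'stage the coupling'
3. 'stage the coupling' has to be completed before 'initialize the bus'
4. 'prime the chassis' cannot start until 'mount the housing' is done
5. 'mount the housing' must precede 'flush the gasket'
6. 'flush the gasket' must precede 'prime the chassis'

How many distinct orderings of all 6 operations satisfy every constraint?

4

'mount the housing' is the only operation with nothing required before it, so every ordering starts there.
Enumerating by repeatedly choosing an available operation (one whose prerequisites are all placed) gives 4 distinct complete orderings.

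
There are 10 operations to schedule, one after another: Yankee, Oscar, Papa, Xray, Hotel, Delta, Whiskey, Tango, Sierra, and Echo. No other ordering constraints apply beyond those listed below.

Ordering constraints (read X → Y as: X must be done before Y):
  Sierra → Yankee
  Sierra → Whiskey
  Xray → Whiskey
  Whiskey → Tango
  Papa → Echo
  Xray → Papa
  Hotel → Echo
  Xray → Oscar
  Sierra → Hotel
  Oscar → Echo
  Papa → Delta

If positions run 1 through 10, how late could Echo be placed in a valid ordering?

No constraint forces any operation after Echo, so it can be placed last, in position 10.

10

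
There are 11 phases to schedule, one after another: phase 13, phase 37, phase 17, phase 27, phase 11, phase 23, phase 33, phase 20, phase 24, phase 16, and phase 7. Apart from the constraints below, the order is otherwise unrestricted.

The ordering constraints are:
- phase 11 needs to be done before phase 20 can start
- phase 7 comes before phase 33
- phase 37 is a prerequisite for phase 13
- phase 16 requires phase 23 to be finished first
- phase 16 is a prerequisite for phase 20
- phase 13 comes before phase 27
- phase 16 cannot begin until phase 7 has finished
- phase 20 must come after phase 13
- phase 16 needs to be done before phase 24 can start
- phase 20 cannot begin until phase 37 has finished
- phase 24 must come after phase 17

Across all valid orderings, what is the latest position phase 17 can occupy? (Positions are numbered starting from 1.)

Following the constraints forward from phase 17, its only required successor is phase 24.
With 1 mandatory successor out of 11 phases total, the latest slot for phase 17 is 11−1 = 10, and it's reachable by doing all non-successors before phase 17.

10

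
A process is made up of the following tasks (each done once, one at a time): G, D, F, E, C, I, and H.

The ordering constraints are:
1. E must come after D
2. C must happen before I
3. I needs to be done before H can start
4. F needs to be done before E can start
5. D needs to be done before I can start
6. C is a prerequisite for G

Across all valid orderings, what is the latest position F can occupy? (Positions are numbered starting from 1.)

6

Following the constraints forward from F, its only required successor is E.
So at least 1 task follows F, putting F no later than position 6. That position is achievable by scheduling everything else first.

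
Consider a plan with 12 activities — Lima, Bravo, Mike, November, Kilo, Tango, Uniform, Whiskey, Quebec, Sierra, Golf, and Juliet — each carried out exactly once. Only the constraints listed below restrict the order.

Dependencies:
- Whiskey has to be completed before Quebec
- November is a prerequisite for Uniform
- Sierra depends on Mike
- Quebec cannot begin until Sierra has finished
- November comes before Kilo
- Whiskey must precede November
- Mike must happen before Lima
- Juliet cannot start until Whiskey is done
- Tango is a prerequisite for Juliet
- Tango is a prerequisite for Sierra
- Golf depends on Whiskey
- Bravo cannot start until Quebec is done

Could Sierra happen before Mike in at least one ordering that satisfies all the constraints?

No

Following Mike → Sierra, Mike must precede Sierra in every valid ordering.
So no valid ordering can have Sierra before Mike.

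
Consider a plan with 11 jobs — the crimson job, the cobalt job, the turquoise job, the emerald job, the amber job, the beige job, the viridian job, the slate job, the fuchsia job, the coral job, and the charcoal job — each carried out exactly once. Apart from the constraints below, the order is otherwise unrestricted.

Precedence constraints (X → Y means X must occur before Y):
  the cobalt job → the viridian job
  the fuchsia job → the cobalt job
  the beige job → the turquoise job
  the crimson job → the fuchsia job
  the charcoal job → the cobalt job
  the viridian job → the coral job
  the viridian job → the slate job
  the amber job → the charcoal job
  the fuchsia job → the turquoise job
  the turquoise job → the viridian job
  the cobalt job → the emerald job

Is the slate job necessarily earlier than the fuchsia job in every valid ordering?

No

In fact the dependencies run the other way: the fuchsia job → the cobalt job → the viridian job → the slate job.
So the slate job does not have to come before the fuchsia job — it cannot.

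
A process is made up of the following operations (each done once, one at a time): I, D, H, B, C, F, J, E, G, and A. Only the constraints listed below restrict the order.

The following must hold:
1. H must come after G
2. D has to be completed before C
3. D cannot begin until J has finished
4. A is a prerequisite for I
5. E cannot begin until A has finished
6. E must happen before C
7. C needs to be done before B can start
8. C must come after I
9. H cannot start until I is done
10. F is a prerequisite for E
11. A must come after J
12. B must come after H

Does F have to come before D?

F and D are not related by any chain of constraints.
A valid ordering placing D before F exists, so the answer is no.

No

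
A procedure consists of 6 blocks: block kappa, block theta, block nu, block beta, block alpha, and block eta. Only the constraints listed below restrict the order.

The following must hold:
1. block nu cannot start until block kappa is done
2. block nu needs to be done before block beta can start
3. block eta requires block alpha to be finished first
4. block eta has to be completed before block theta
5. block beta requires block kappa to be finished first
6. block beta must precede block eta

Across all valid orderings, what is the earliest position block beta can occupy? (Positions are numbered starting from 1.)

3

Every block that must precede block beta has to come before it. Tracing all chains that end at block beta, those blocks are: block kappa, block nu — 2 in total.
So at minimum 2 blocks come before block beta, putting block beta no earlier than position 3. That position is achievable by scheduling exactly those predecessors first.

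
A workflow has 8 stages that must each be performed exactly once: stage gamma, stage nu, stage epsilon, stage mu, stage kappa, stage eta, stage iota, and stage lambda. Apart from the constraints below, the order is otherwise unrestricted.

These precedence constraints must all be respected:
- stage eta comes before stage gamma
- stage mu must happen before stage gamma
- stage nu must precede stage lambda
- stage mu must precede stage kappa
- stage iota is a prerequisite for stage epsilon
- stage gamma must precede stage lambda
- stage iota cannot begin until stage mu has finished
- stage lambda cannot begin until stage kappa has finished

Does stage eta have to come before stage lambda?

There is a constraint chain stage eta → stage gamma → stage lambda.
Hence stage eta necessarily comes before stage lambda.

Yes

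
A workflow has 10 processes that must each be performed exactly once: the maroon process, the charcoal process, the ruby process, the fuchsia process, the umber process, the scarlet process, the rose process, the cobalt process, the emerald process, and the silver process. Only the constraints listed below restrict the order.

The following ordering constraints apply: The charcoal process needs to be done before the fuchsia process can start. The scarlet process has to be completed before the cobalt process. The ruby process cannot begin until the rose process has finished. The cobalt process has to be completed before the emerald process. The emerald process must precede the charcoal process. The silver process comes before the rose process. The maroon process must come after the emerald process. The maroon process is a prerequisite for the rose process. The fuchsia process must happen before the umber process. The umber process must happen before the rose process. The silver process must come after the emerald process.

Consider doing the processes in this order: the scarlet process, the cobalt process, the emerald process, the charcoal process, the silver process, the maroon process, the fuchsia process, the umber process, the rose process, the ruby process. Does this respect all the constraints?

Checking each listed constraint against this order: for instance, the silver process is in position 5 and the rose process in position 9, so that constraint holds — and the remaining constraints check out the same way.

Yes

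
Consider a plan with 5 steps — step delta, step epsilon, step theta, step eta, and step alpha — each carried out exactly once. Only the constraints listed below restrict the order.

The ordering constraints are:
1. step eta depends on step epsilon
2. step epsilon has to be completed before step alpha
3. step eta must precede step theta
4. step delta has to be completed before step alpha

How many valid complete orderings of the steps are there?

9

2 steps have no prerequisites (step delta, step epsilon), so any of them could come first.
Systematically extending each partial ordering one step at a time and counting, there are 9 complete orderings.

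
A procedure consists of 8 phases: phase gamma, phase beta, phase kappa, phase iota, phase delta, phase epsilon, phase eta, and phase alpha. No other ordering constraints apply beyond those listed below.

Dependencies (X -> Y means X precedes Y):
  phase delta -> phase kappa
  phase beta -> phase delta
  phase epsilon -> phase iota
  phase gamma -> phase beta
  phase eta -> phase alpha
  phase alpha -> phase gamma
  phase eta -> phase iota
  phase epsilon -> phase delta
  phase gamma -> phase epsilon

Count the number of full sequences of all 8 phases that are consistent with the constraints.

Only phase eta has no prerequisites, so it must go first.
Enumerating by repeatedly choosing an available phase (one whose prerequisites are all placed) gives 7 distinct complete orderings.

7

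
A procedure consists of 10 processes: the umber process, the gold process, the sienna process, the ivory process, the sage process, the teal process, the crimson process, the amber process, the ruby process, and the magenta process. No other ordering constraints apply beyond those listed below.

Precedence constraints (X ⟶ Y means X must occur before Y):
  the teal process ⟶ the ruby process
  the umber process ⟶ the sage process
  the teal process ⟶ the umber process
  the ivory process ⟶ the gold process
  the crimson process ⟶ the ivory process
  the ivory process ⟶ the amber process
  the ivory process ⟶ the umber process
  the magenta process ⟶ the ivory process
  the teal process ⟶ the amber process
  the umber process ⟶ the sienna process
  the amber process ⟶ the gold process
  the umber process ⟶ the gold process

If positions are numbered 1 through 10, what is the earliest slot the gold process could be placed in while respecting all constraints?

7

Working backwards through the constraints from the gold process, its full set of required predecessors is the umber process, the ivory process, the teal process, the crimson process, the amber process, the magenta process — 6 of them.
With 6 mandatory predecessors, the earliest the gold process can sit is position 6+1 = 7, and placing just those 6 first achieves it.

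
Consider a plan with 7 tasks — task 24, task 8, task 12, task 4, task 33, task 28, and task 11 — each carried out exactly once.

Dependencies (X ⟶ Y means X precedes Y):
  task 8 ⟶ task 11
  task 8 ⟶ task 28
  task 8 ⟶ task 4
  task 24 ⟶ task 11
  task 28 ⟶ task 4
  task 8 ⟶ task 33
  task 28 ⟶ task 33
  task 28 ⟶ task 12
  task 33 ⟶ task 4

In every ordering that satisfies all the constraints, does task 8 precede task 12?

Tracing the constraints gives a chain: task 8 → task 28 → task 12.
So task 8 must precede task 12 in any valid ordering.

Yes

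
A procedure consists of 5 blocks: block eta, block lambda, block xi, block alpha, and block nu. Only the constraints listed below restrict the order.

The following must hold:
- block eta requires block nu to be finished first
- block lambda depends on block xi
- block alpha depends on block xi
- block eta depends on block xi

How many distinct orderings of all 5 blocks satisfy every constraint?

The blocks with no prerequisites are block xi, block nu; any of them can be placed first.
Systematically extending each partial ordering one block at a time and counting, there are 18 complete orderings.

18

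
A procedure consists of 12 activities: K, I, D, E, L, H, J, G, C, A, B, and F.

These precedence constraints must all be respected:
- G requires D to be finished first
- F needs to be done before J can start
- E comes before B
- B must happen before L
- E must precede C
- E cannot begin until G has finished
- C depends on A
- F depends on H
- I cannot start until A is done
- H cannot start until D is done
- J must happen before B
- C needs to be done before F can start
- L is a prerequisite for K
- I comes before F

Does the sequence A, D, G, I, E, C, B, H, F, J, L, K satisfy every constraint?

In the proposed order, B appears before J.
That contradicts the constraint that J must precede B.

No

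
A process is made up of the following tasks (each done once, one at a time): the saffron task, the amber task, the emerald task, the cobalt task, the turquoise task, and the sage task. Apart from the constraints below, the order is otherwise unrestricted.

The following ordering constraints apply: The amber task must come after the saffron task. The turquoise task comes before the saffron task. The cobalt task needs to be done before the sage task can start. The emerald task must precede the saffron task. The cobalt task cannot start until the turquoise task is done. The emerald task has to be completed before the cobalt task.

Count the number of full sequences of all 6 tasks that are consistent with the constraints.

12

2 tasks have no prerequisites (the emerald task, the turquoise task), so any of them could come first.
Enumerating by repeatedly choosing an available task (one whose prerequisites are all placed) gives 12 distinct complete orderings.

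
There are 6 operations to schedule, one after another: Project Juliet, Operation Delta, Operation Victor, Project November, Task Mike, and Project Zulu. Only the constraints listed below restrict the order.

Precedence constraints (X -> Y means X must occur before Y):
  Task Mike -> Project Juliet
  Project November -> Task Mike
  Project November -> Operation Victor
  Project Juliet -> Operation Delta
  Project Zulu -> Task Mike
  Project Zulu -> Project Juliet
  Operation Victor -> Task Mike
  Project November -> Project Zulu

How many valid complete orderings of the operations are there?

Only Project November has no prerequisites, so it must go first.
Enumerating by repeatedly choosing an available operation (one whose prerequisites are all placed) gives 2 distinct complete orderings.

2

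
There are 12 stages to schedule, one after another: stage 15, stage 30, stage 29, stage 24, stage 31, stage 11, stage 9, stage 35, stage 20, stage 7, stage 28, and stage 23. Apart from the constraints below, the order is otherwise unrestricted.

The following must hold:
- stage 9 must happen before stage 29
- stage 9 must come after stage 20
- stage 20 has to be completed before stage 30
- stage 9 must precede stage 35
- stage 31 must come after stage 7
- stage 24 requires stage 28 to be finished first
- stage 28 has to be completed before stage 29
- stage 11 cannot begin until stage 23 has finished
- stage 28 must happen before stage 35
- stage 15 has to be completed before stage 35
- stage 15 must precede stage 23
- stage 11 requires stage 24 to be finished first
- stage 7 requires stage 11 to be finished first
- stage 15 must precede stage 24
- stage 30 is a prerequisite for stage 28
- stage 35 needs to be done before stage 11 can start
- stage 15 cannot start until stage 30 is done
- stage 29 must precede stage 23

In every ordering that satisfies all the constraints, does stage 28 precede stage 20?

The constraints actually force stage 20 before stage 28 (via stage 20 → stage 30 → stage 28), not the other way around.
So stage 28 does not have to come before stage 20 — it cannot.

No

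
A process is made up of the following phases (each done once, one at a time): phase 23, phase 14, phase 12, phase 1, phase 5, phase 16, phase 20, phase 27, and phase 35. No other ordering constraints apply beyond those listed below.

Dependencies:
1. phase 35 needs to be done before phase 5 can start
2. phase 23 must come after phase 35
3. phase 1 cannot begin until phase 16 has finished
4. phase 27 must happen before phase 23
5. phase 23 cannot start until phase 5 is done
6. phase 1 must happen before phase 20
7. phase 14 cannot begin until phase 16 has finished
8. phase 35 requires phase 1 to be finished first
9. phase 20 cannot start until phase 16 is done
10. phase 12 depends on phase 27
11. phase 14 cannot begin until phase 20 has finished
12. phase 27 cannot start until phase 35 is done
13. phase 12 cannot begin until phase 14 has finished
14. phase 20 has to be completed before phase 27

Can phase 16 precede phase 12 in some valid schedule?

Yes

Every valid ordering already has phase 16 before phase 12 (the constraints require it), so in particular at least one does.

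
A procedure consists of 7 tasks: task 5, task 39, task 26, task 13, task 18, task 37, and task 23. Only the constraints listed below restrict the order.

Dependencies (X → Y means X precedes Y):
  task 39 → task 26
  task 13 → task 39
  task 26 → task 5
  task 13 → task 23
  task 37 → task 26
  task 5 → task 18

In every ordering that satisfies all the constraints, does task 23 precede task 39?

No

Task 23 and task 39 are not related by any chain of constraints.
So task 23 can come before task 39 or after — it is not forced.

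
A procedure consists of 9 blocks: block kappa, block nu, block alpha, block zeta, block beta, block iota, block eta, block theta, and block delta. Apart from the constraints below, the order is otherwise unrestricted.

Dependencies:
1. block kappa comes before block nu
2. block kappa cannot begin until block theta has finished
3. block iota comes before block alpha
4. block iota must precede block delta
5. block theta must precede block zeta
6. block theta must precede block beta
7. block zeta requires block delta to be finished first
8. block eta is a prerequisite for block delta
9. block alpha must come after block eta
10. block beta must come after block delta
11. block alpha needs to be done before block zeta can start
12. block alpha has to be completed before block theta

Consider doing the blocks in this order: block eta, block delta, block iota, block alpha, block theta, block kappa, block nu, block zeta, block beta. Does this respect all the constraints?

No

Here block iota comes after block delta.
Since block iota is required before block delta, the ordering is invalid.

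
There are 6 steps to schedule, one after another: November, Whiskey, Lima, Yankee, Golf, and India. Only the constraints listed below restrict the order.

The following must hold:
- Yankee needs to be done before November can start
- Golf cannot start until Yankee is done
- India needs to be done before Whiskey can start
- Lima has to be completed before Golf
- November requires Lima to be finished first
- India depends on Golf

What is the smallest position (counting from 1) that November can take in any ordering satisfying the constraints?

Every step that must precede November has to come before it. Tracing all chains that end at November, those steps are: Lima, Yankee — 2 in total.
With 2 mandatory predecessors, the earliest November can sit is position 2+1 = 3, and placing just those 2 first achieves it.

3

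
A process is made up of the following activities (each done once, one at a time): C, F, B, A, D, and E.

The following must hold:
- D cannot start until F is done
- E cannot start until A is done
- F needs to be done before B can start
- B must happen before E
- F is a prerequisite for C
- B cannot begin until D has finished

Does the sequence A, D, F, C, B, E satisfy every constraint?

In the proposed order, D appears before F.
But one of the constraints requires F before D, so this ordering violates it.

No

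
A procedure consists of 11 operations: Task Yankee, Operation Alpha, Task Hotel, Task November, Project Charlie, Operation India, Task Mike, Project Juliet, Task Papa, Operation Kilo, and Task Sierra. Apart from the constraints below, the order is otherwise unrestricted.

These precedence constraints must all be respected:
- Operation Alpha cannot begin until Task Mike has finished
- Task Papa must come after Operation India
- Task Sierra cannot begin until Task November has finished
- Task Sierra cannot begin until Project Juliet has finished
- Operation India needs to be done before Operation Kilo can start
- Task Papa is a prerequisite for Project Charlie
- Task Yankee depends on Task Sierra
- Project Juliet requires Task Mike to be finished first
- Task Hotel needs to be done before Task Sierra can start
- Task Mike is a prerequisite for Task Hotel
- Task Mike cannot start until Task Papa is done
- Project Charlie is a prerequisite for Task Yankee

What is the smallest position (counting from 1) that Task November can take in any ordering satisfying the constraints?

1

Task November has no prerequisites at all, so it can go in position 1.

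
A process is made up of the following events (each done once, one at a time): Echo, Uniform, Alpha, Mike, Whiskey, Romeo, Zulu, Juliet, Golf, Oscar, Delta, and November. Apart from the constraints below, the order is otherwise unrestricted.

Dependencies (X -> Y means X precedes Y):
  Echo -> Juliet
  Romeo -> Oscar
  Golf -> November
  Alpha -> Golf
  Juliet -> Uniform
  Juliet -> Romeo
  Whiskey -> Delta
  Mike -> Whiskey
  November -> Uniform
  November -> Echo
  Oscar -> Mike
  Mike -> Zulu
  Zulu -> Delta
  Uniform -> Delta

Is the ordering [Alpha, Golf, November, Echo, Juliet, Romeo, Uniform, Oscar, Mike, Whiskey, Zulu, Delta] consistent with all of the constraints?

Yes

Every stated constraint is respected: Uniform sits at position 7, ahead of Delta at position 12, and each of the other listed pairs likewise has the predecessor earlier in the sequence.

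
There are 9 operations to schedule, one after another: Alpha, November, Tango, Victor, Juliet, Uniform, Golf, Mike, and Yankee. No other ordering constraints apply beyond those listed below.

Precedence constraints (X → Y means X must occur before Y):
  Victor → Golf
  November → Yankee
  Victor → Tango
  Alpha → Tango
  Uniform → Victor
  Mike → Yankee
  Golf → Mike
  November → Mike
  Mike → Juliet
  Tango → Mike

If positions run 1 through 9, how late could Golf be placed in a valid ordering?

6

Following every chain forward from Golf, the operations that must come later are Juliet, Mike, Yankee — 3 of them.
So at least 3 operations follow Golf, putting Golf no later than position 6. That position is achievable by scheduling everything else first.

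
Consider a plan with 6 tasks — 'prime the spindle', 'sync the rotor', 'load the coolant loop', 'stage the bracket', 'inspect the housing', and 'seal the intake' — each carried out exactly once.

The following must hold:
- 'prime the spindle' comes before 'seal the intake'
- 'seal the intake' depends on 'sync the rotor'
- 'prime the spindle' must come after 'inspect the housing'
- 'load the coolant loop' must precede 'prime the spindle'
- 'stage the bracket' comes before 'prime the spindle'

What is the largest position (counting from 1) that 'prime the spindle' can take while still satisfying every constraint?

Following the constraints forward from 'prime the spindle', its only required successor is 'seal the intake'.
So at least 1 task follows 'prime the spindle', putting 'prime the spindle' no later than position 5. That position is achievable by scheduling everything else first.

5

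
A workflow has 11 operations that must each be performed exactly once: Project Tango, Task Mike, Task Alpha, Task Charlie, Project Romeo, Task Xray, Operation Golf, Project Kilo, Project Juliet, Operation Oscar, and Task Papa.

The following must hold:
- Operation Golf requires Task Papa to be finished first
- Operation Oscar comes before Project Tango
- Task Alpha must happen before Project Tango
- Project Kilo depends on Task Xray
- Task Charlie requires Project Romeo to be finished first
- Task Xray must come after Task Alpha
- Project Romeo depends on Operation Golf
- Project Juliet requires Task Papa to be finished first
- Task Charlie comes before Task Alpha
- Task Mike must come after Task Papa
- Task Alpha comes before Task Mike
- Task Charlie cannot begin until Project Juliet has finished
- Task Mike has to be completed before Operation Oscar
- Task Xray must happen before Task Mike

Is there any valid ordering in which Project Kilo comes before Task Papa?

No

The constraints give a chain Task Papa → Project Juliet → Task Charlie → Task Alpha → Task Xray → Project Kilo, which forces Task Papa before Project Kilo.
Hence Project Kilo can never be scheduled before Task Papa.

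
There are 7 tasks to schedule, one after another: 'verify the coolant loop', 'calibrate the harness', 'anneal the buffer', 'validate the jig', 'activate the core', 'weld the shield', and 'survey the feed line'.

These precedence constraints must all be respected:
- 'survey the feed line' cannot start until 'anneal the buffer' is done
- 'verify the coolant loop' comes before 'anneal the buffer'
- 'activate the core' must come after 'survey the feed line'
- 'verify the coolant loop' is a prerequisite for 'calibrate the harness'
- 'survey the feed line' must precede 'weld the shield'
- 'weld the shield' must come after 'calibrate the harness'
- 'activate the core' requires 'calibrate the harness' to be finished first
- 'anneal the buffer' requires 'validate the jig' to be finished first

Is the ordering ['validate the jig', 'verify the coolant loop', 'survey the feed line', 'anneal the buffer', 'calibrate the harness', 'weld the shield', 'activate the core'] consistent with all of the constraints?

No

In the proposed order, 'survey the feed line' appears before 'anneal the buffer'.
But one of the constraints requires 'anneal the buffer' before 'survey the feed line', so this ordering violates it.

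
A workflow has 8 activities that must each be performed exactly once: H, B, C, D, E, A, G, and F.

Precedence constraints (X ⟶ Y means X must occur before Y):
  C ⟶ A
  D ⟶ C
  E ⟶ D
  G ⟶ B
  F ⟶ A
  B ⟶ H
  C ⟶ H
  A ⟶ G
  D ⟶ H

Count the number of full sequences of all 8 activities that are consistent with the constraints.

2 activities have no prerequisites (E, F), so any of them could come first.
Counting all ways to extend the partial order to a total order gives 4.

4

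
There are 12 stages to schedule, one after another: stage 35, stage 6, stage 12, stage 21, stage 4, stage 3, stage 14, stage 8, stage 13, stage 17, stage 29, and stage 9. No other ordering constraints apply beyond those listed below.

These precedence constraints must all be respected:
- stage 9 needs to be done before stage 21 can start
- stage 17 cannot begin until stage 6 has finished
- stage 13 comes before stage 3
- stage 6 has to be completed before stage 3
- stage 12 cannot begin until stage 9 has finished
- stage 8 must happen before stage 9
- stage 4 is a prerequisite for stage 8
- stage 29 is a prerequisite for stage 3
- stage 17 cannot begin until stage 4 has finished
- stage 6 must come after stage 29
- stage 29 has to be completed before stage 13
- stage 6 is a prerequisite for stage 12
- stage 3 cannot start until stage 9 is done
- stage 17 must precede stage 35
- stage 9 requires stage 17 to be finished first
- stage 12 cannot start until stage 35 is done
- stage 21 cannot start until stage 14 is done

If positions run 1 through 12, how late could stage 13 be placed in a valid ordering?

The only stage forced after stage 13 (directly or by a chain) is stage 3.
With 1 mandatory successor out of 12 stages total, the latest slot for stage 13 is 12−1 = 11, and it's reachable by doing all non-successors before stage 13.

11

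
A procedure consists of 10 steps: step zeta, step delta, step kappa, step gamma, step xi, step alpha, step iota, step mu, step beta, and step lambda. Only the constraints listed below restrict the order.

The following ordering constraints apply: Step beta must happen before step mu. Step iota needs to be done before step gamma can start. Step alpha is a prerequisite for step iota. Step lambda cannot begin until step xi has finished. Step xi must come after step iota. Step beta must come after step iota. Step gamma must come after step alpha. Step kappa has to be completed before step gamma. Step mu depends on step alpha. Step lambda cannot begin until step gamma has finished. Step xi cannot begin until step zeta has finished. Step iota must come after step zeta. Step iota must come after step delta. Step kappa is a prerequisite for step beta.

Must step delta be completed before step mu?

Tracing the constraints gives a chain: step delta → step iota → step beta → step mu.
That forces step delta before step mu in every valid schedule.

Yes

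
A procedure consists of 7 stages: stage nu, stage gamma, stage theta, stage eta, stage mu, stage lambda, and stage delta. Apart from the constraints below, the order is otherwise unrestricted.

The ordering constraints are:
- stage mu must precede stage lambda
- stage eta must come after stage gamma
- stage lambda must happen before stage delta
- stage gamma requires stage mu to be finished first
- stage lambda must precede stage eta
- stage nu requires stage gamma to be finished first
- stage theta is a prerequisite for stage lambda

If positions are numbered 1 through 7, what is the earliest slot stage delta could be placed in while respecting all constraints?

4

Every stage that must precede stage delta has to come before it. Tracing all chains that end at stage delta, those stages are: stage theta, stage mu, stage lambda — 3 in total.
So at minimum 3 stages come before stage delta, putting stage delta no earlier than position 4. That position is achievable by scheduling exactly those predecessors first.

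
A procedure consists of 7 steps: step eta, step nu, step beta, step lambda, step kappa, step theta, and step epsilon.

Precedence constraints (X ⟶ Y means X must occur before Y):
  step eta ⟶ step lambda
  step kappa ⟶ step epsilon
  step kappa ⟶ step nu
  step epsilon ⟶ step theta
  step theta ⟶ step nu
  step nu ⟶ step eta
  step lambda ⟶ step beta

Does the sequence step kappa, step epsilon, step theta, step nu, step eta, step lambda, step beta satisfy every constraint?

Yes

Checking each listed constraint against this order: for instance, step kappa is in position 1 and step nu in position 4, so that constraint holds — and the remaining constraints check out the same way.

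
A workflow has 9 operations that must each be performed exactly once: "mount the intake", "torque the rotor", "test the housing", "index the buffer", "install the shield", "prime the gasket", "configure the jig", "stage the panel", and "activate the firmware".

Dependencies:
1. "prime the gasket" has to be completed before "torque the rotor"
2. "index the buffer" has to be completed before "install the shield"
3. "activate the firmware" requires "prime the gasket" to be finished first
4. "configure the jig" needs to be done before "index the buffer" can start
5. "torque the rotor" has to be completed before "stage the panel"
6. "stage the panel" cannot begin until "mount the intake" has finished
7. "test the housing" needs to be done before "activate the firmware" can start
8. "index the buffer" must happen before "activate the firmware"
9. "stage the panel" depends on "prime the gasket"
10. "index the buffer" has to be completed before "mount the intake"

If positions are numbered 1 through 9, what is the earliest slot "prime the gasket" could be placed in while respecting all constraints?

1

Nothing is required before "prime the gasket"; it can be the very first operation.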